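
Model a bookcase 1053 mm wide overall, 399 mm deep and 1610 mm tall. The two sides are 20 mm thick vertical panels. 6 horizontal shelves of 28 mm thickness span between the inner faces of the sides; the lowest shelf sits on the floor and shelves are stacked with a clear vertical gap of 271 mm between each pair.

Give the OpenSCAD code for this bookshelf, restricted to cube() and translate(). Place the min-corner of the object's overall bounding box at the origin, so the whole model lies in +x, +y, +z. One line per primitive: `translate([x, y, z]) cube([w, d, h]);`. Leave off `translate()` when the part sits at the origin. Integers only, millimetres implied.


cube([20, 399, 1610]);
translate([1033, 0, 0]) cube([20, 399, 1610]);
translate([20, 0, 0]) cube([1013, 399, 28]);
translate([20, 0, 299]) cube([1013, 399, 28]);
translate([20, 0, 598]) cube([1013, 399, 28]);
translate([20, 0, 897]) cube([1013, 399, 28]);
translate([20, 0, 1196]) cube([1013, 399, 28]);
translate([20, 0, 1495]) cube([1013, 399, 28]);


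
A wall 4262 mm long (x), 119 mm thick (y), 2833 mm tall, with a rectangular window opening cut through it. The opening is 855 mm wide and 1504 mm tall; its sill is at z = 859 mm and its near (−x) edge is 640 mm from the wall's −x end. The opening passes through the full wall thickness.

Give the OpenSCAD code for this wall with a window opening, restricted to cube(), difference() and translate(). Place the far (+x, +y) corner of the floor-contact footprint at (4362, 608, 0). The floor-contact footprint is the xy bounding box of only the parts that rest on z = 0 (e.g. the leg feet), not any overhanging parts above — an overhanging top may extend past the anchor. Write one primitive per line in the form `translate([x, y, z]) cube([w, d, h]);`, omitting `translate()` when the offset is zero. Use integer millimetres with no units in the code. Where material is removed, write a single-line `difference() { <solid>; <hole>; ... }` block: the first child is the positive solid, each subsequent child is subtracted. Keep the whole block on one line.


difference() { translate([100, 489, 0]) cube([4262, 119, 2833]); translate([740, 489, 859]) cube([855, 119, 1504]); }


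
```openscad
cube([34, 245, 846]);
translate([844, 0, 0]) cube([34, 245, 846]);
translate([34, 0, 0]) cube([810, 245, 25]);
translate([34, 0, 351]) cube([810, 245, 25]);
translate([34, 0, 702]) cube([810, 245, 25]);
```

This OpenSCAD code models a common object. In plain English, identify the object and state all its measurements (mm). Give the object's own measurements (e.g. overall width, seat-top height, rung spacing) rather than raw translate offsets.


An open bookshelf. Two side panels, each 34 mm thick, 245 mm deep and 846 mm tall, stand 878 mm apart (outside-to-outside). Between them sit 3 shelves, each 25 mm thick and 245 mm deep, spanning the full gap between the sides. The bottom shelf rests on the floor (its underside at z = 0) and the clear gap between one shelf's top and the next shelf's underside is 326 mm.


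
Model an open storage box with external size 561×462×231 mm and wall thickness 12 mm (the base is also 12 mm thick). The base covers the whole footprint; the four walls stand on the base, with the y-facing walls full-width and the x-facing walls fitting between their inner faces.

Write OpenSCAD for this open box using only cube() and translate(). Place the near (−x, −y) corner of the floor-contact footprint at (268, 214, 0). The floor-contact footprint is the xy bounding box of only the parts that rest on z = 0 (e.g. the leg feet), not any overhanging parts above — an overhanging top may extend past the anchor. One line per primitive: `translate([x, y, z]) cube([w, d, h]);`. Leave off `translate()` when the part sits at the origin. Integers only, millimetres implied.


translate([268, 214, 0]) cube([561, 462, 12]);
translate([268, 214, 12]) cube([561, 12, 219]);
translate([268, 664, 12]) cube([561, 12, 219]);
translate([268, 226, 12]) cube([12, 438, 219]);
translate([817, 226, 12]) cube([12, 438, 219]);


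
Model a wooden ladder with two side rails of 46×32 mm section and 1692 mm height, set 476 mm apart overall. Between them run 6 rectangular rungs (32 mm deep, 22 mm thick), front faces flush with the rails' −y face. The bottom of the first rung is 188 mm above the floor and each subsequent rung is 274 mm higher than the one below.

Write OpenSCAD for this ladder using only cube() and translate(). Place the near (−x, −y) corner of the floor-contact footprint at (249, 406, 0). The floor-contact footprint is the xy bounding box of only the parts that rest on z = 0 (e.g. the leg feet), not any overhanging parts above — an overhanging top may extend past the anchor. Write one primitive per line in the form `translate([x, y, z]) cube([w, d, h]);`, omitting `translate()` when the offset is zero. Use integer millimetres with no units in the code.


translate([249, 406, 0]) cube([46, 32, 1692]);
translate([679, 406, 0]) cube([46, 32, 1692]);
translate([295, 406, 188]) cube([384, 32, 22]);
translate([295, 406, 462]) cube([384, 32, 22]);
translate([295, 406, 736]) cube([384, 32, 22]);
translate([295, 406, 1010]) cube([384, 32, 22]);
translate([295, 406, 1284]) cube([384, 32, 22]);
translate([295, 406, 1558]) cube([384, 32, 22]);


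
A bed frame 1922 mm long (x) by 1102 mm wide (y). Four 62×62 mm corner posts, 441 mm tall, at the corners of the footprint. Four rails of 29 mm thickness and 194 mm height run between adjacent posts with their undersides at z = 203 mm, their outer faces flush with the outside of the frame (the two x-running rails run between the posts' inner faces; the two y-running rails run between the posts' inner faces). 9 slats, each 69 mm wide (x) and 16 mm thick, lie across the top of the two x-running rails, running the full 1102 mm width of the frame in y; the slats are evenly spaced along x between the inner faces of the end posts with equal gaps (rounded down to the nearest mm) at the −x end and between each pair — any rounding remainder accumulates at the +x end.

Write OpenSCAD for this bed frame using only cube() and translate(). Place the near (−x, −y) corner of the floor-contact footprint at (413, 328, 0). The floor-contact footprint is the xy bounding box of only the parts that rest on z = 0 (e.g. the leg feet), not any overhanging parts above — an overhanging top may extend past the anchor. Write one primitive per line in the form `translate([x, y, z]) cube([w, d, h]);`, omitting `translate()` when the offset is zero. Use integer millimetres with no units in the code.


// slat z = rail_z + rail_h = 203 + 194 = 397
// slat gap = ⌊(1798 − 9·69) / 10⌋ = 117
translate([413, 328, 0]) cube([62, 62, 441]);
translate([413, 1368, 0]) cube([62, 62, 441]);
translate([2273, 328, 0]) cube([62, 62, 441]);
translate([2273, 1368, 0]) cube([62, 62, 441]);
translate([475, 328, 203]) cube([1798, 29, 194]);
translate([475, 1401, 203]) cube([1798, 29, 194]);
translate([413, 390, 203]) cube([29, 978, 194]);
translate([2306, 390, 203]) cube([29, 978, 194]);
translate([592, 328, 397]) cube([69, 1102, 16]);
translate([778, 328, 397]) cube([69, 1102, 16]);
translate([964, 328, 397]) cube([69, 1102, 16]);
translate([1150, 328, 397]) cube([69, 1102, 16]);
translate([1336, 328, 397]) cube([69, 1102, 16]);
translate([1522, 328, 397]) cube([69, 1102, 16]);
translate([1708, 328, 397]) cube([69, 1102, 16]);
translate([1894, 328, 397]) cube([69, 1102, 16]);
translate([2080, 328, 397]) cube([69, 1102, 16]);


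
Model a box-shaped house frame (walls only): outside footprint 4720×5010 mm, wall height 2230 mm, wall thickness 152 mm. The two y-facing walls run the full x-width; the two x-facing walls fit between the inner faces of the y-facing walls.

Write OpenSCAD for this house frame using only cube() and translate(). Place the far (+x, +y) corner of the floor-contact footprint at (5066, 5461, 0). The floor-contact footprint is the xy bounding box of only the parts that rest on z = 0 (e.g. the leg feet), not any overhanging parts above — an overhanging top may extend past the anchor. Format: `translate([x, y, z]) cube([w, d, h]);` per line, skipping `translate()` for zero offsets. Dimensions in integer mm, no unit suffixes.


translate([346, 451, 0]) cube([4720, 152, 2230]);
translate([346, 5309, 0]) cube([4720, 152, 2230]);
translate([346, 603, 0]) cube([152, 4706, 2230]);
translate([4914, 603, 0]) cube([152, 4706, 2230]);


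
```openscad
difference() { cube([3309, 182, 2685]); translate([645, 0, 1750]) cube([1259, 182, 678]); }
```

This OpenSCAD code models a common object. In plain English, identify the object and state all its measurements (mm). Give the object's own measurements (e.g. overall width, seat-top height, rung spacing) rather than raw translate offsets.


A wall 3309 mm long (x), 182 mm thick (y), 2685 mm tall, with a rectangular window opening cut through it. The opening is 1259 mm wide and 678 mm tall; its sill is at z = 1750 mm and its near (−x) edge is 645 mm from the wall's −x end. The opening passes through the full wall thickness.


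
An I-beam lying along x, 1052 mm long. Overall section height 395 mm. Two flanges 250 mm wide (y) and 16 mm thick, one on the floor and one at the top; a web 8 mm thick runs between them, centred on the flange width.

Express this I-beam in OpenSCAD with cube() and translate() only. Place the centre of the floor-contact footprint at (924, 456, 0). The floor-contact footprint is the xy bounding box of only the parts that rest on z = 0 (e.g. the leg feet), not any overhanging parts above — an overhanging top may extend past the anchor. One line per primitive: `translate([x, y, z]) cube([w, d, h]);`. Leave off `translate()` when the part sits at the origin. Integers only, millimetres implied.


translate([398, 331, 0]) cube([1052, 250, 16]);
translate([398, 452, 16]) cube([1052, 8, 363]);
translate([398, 331, 379]) cube([1052, 250, 16]);


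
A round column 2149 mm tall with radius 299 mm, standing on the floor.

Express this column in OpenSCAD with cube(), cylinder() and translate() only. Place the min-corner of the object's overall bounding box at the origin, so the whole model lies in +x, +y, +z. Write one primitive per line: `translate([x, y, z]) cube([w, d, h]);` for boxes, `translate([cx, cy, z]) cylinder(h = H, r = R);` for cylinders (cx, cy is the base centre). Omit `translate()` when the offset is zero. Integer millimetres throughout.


translate([299, 299, 0]) cylinder(h = 2149, r = 299);


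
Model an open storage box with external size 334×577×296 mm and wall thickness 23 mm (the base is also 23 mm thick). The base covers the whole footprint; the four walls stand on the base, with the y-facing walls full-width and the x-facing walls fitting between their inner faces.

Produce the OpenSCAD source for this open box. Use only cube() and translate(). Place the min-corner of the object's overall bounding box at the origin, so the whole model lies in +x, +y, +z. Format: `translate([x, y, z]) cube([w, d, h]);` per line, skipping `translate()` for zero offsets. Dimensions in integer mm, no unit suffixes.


cube([334, 577, 23]);
translate([0, 0, 23]) cube([334, 23, 273]);
translate([0, 554, 23]) cube([334, 23, 273]);
translate([0, 23, 23]) cube([23, 531, 273]);
translate([311, 23, 23]) cube([23, 531, 273]);


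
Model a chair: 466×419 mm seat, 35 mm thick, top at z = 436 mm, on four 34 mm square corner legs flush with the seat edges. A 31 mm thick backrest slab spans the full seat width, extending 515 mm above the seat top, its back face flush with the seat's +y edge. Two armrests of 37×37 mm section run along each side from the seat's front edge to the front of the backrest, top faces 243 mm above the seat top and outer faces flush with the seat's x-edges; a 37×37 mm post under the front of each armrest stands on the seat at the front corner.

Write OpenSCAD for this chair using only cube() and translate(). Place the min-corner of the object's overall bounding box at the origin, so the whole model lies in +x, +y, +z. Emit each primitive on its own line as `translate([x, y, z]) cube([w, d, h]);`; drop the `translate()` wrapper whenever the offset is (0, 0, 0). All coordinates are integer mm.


// leg_h = 436 - 35 = 401
// arm post h = 243 - 37 = 206
translate([0, 0, 401]) cube([466, 419, 35]);
cube([34, 34, 401]);
translate([432, 0, 0]) cube([34, 34, 401]);
translate([0, 385, 0]) cube([34, 34, 401]);
translate([432, 385, 0]) cube([34, 34, 401]);
translate([0, 388, 436]) cube([466, 31, 515]);
translate([0, 0, 642]) cube([37, 388, 37]);
translate([429, 0, 642]) cube([37, 388, 37]);
translate([0, 0, 436]) cube([37, 37, 206]);
translate([429, 0, 436]) cube([37, 37, 206]);


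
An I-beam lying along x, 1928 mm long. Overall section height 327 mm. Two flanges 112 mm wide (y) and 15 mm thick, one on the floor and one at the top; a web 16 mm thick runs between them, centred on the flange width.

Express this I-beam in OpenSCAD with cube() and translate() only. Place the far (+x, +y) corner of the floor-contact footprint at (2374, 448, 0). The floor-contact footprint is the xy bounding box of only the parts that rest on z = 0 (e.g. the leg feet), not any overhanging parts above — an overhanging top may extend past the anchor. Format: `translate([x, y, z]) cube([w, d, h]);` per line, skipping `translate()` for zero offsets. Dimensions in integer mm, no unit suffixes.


translate([446, 336, 0]) cube([1928, 112, 15]);
translate([446, 384, 15]) cube([1928, 16, 297]);
translate([446, 336, 312]) cube([1928, 112, 15]);


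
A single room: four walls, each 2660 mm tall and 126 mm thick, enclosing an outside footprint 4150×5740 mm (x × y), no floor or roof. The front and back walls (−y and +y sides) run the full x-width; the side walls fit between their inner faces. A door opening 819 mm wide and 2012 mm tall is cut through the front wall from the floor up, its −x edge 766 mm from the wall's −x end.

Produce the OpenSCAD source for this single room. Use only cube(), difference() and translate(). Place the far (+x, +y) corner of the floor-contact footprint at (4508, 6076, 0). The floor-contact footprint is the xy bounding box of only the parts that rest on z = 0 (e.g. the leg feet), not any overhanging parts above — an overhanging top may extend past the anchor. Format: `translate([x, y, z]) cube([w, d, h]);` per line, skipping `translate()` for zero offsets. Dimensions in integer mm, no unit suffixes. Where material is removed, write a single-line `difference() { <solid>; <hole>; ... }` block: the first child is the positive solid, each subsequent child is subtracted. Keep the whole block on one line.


difference() { translate([358, 336, 0]) cube([4150, 126, 2660]); translate([1124, 336, 0]) cube([819, 126, 2012]); }
translate([358, 5950, 0]) cube([4150, 126, 2660]);
translate([358, 462, 0]) cube([126, 5488, 2660]);
translate([4382, 462, 0]) cube([126, 5488, 2660]);


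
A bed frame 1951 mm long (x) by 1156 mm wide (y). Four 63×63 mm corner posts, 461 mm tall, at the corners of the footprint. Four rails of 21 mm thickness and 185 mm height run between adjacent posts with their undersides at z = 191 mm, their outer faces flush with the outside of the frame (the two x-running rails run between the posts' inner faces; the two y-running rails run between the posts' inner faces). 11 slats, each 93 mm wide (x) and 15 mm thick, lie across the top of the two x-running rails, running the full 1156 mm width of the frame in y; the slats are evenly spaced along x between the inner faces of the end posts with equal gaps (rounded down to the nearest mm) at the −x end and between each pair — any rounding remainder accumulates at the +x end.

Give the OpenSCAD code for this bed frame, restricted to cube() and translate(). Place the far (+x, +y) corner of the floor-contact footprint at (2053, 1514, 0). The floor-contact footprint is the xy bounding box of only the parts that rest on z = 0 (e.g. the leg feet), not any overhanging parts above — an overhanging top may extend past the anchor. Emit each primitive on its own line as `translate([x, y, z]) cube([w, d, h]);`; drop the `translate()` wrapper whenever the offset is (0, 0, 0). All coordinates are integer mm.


translate([102, 358, 0]) cube([63, 63, 461]);
translate([102, 1451, 0]) cube([63, 63, 461]);
translate([1990, 358, 0]) cube([63, 63, 461]);
translate([1990, 1451, 0]) cube([63, 63, 461]);
translate([165, 358, 191]) cube([1825, 21, 185]);
translate([165, 1493, 191]) cube([1825, 21, 185]);
translate([102, 421, 191]) cube([21, 1030, 185]);
translate([2032, 421, 191]) cube([21, 1030, 185]);
translate([231, 358, 376]) cube([93, 1156, 15]);
translate([390, 358, 376]) cube([93, 1156, 15]);
translate([549, 358, 376]) cube([93, 1156, 15]);
translate([708, 358, 376]) cube([93, 1156, 15]);
translate([867, 358, 376]) cube([93, 1156, 15]);
translate([1026, 358, 376]) cube([93, 1156, 15]);
translate([1185, 358, 376]) cube([93, 1156, 15]);
translate([1344, 358, 376]) cube([93, 1156, 15]);
translate([1503, 358, 376]) cube([93, 1156, 15]);
translate([1662, 358, 376]) cube([93, 1156, 15]);
translate([1821, 358, 376]) cube([93, 1156, 15]);


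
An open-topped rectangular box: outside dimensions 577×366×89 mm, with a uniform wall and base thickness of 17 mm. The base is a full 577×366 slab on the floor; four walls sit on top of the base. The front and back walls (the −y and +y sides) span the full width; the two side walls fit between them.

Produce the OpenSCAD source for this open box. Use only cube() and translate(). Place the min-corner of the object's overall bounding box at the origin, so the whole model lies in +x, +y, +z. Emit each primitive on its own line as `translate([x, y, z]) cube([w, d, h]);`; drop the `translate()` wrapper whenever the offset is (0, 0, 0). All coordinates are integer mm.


cube([577, 366, 17]);
translate([0, 0, 17]) cube([577, 17, 72]);
translate([0, 349, 17]) cube([577, 17, 72]);
translate([0, 17, 17]) cube([17, 332, 72]);
translate([560, 17, 17]) cube([17, 332, 72]);


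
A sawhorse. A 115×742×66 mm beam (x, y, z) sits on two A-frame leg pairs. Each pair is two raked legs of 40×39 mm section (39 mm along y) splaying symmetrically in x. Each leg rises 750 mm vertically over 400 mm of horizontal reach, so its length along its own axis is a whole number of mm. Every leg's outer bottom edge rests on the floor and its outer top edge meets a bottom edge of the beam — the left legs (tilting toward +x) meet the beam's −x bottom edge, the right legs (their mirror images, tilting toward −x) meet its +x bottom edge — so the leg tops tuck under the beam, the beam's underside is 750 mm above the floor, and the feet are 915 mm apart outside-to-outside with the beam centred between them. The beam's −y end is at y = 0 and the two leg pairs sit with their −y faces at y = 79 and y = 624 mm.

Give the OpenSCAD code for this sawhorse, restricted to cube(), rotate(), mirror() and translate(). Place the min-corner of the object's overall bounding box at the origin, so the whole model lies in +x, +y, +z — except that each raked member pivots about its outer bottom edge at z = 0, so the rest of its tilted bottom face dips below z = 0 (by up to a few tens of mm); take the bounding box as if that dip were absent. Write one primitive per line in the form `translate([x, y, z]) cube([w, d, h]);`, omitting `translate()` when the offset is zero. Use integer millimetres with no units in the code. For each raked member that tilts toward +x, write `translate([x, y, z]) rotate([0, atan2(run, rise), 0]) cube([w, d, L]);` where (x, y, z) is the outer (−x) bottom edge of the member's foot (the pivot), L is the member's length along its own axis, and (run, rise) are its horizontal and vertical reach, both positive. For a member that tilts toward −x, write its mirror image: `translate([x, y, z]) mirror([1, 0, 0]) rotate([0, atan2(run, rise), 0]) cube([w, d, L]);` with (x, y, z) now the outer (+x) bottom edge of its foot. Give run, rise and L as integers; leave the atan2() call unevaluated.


// leg length = √(400² + 750²) = 850
// right-leg outer foot x = 2·400 + 115 = 915
// beam min-corner = (400, 0, 750)
translate([400, 0, 750]) cube([115, 742, 66]);
translate([0, 79, 0]) rotate([0, atan2(400, 750), 0]) cube([40, 39, 850]);
translate([915, 79, 0]) mirror([1, 0, 0]) rotate([0, atan2(400, 750), 0]) cube([40, 39, 850]);
translate([0, 624, 0]) rotate([0, atan2(400, 750), 0]) cube([40, 39, 850]);
translate([915, 624, 0]) mirror([1, 0, 0]) rotate([0, atan2(400, 750), 0]) cube([40, 39, 850]);


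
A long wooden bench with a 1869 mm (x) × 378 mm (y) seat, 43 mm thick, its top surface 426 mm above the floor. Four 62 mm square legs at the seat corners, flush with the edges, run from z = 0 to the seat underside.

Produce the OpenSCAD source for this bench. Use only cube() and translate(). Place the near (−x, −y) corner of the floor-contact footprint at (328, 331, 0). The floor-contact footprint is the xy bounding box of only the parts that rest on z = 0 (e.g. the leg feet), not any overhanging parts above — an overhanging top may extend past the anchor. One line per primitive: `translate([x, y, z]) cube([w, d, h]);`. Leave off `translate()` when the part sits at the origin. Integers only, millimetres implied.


// leg_h = 426 − 43 = 383
translate([328, 331, 383]) cube([1869, 378, 43]);
translate([328, 331, 0]) cube([62, 62, 383]);
translate([328, 647, 0]) cube([62, 62, 383]);
translate([2135, 331, 0]) cube([62, 62, 383]);
translate([2135, 647, 0]) cube([62, 62, 383]);


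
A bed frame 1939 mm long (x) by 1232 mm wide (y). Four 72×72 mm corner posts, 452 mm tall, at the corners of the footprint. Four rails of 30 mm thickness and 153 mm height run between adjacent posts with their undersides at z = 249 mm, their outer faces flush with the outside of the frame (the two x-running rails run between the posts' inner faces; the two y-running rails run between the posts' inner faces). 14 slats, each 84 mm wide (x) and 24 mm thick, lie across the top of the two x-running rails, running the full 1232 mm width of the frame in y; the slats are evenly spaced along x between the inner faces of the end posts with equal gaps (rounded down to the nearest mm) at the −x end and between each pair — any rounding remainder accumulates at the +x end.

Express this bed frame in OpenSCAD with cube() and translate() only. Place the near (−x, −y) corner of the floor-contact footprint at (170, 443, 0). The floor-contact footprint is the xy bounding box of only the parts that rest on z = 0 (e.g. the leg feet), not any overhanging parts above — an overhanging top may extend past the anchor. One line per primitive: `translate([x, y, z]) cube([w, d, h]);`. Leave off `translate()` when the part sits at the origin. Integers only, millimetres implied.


// slat z = rail_z + rail_h = 249 + 153 = 402
// slat gap = ⌊(1795 − 14·84) / 15⌋ = 41
translate([170, 443, 0]) cube([72, 72, 452]);
translate([170, 1603, 0]) cube([72, 72, 452]);
translate([2037, 443, 0]) cube([72, 72, 452]);
translate([2037, 1603, 0]) cube([72, 72, 452]);
translate([242, 443, 249]) cube([1795, 30, 153]);
translate([242, 1645, 249]) cube([1795, 30, 153]);
translate([170, 515, 249]) cube([30, 1088, 153]);
translate([2079, 515, 249]) cube([30, 1088, 153]);
translate([283, 443, 402]) cube([84, 1232, 24]);
translate([408, 443, 402]) cube([84, 1232, 24]);
translate([533, 443, 402]) cube([84, 1232, 24]);
translate([658, 443, 402]) cube([84, 1232, 24]);
translate([783, 443, 402]) cube([84, 1232, 24]);
translate([908, 443, 402]) cube([84, 1232, 24]);
translate([1033, 443, 402]) cube([84, 1232, 24]);
translate([1158, 443, 402]) cube([84, 1232, 24]);
translate([1283, 443, 402]) cube([84, 1232, 24]);
translate([1408, 443, 402]) cube([84, 1232, 24]);
translate([1533, 443, 402]) cube([84, 1232, 24]);
translate([1658, 443, 402]) cube([84, 1232, 24]);
translate([1783, 443, 402]) cube([84, 1232, 24]);
translate([1908, 443, 402]) cube([84, 1232, 24]);


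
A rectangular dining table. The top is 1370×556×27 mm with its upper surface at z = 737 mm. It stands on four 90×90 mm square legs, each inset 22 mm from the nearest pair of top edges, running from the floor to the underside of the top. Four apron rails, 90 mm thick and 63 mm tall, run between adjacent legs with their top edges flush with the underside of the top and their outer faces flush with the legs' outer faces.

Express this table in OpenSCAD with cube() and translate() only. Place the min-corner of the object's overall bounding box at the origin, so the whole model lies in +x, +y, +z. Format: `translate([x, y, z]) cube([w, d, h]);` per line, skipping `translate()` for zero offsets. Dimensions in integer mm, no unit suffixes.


translate([0, 0, 710]) cube([1370, 556, 27]);
translate([22, 22, 0]) cube([90, 90, 710]);
translate([1258, 22, 0]) cube([90, 90, 710]);
translate([22, 444, 0]) cube([90, 90, 710]);
translate([1258, 444, 0]) cube([90, 90, 710]);
translate([112, 22, 647]) cube([1146, 90, 63]);
translate([112, 444, 647]) cube([1146, 90, 63]);
translate([22, 112, 647]) cube([90, 332, 63]);
translate([1258, 112, 647]) cube([90, 332, 63]);


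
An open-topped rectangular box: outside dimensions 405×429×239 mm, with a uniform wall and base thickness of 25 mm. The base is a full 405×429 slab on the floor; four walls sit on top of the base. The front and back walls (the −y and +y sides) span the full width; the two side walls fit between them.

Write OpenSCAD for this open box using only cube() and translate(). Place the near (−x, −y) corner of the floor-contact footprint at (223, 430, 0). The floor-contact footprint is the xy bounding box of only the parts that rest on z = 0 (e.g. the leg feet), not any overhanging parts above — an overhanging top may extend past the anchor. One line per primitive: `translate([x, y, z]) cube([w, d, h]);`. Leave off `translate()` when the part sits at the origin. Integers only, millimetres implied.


translate([223, 430, 0]) cube([405, 429, 25]);
translate([223, 430, 25]) cube([405, 25, 214]);
translate([223, 834, 25]) cube([405, 25, 214]);
translate([223, 455, 25]) cube([25, 379, 214]);
translate([603, 455, 25]) cube([25, 379, 214]);


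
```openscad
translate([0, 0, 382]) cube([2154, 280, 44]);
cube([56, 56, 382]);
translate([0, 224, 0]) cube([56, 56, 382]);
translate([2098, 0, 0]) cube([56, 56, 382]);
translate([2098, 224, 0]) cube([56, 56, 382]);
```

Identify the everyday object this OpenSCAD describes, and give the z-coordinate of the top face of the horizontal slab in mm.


A bench. The seat-top height is 426 mm.

A long slab on four corner posts — a bench. The slab sits at z = 382 with thickness 44, so the top is 382 + 44 = 426 mm.


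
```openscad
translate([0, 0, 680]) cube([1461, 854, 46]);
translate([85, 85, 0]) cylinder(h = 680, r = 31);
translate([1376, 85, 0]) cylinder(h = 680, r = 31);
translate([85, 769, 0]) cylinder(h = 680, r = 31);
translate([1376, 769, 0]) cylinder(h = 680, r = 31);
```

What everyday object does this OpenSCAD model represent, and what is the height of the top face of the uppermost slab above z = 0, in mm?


A table. The table height is 726 mm.

A 1461×854×46 slab sits at z = 680 on four Ø62 mm round legs — a table. The top surface is at 680 + 46 = 726 mm.


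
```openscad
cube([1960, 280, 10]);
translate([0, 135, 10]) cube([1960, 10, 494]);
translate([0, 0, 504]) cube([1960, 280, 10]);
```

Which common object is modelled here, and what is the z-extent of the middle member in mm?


An I-beam. The web height is 494 mm.

Two wide flanges with a thin centred web — an I-beam. Overall 514 mm minus two 10 mm flanges gives a web of 514 − 2·10 = 494 mm.


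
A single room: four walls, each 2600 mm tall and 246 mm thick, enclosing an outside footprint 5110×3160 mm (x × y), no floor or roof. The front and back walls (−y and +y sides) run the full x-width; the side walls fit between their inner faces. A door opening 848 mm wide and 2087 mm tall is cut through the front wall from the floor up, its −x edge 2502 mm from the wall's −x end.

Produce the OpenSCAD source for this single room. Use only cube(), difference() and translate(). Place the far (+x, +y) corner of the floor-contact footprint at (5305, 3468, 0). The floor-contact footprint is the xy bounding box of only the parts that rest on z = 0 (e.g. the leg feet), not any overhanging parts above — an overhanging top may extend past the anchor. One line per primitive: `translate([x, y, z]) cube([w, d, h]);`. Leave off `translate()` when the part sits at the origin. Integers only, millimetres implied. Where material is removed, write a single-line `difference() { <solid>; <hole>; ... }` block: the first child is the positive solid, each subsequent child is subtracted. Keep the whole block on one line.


difference() { translate([195, 308, 0]) cube([5110, 246, 2600]); translate([2697, 308, 0]) cube([848, 246, 2087]); }
translate([195, 3222, 0]) cube([5110, 246, 2600]);
translate([195, 554, 0]) cube([246, 2668, 2600]);
translate([5059, 554, 0]) cube([246, 2668, 2600]);


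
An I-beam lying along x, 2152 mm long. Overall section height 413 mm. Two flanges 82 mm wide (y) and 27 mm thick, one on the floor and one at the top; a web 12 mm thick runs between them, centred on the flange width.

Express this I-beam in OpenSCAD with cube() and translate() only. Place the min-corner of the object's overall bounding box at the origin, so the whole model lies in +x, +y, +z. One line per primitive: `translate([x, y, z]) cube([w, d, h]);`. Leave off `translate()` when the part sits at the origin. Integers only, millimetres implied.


cube([2152, 82, 27]);
translate([0, 35, 27]) cube([2152, 12, 359]);
translate([0, 0, 386]) cube([2152, 82, 27]);


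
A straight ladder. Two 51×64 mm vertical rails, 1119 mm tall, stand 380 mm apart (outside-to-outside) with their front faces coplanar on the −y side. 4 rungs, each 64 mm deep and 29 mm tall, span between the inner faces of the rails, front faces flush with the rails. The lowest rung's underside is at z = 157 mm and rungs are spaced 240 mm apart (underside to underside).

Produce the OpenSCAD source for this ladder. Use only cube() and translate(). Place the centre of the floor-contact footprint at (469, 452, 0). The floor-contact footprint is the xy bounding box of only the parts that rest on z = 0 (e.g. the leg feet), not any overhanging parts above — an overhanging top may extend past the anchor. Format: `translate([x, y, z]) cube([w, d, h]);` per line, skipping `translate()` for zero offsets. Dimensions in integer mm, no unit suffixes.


translate([279, 420, 0]) cube([51, 64, 1119]);
translate([608, 420, 0]) cube([51, 64, 1119]);
translate([330, 420, 157]) cube([278, 64, 29]);
translate([330, 420, 397]) cube([278, 64, 29]);
translate([330, 420, 637]) cube([278, 64, 29]);
translate([330, 420, 877]) cube([278, 64, 29]);


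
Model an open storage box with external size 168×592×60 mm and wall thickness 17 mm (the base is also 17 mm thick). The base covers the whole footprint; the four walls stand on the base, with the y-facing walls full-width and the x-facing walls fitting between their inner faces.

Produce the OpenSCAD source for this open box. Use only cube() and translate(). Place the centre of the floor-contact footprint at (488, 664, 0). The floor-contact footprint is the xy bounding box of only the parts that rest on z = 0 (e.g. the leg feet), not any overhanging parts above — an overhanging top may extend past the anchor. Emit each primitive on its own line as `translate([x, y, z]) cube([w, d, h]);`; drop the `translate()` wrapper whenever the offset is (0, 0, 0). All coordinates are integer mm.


translate([404, 368, 0]) cube([168, 592, 17]);
translate([404, 368, 17]) cube([168, 17, 43]);
translate([404, 943, 17]) cube([168, 17, 43]);
translate([404, 385, 17]) cube([17, 558, 43]);
translate([555, 385, 17]) cube([17, 558, 43]);


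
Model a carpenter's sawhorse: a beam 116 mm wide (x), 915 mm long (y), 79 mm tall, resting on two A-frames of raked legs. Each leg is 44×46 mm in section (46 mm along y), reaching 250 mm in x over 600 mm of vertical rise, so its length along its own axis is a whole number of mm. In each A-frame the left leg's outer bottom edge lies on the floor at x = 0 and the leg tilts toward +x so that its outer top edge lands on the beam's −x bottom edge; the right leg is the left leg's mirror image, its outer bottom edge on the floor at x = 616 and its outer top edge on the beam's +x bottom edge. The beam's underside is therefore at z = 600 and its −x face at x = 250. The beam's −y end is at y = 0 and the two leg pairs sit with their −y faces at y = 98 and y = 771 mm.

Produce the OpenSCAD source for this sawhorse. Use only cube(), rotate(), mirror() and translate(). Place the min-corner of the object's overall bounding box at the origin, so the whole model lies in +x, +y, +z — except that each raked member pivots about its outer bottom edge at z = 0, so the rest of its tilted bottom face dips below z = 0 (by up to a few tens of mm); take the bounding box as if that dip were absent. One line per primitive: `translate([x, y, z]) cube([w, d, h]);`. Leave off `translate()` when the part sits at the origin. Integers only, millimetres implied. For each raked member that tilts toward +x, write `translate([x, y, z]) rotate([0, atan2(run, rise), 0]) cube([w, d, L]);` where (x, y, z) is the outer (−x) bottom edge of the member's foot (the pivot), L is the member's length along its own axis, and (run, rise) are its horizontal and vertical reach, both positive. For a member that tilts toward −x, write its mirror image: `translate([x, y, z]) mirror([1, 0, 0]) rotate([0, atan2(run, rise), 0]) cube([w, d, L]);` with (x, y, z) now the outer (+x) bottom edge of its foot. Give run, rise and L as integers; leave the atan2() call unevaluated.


translate([250, 0, 600]) cube([116, 915, 79]);
translate([0, 98, 0]) rotate([0, atan2(250, 600), 0]) cube([44, 46, 650]);
translate([616, 98, 0]) mirror([1, 0, 0]) rotate([0, atan2(250, 600), 0]) cube([44, 46, 650]);
translate([0, 771, 0]) rotate([0, atan2(250, 600), 0]) cube([44, 46, 650]);
translate([616, 771, 0]) mirror([1, 0, 0]) rotate([0, atan2(250, 600), 0]) cube([44, 46, 650]);


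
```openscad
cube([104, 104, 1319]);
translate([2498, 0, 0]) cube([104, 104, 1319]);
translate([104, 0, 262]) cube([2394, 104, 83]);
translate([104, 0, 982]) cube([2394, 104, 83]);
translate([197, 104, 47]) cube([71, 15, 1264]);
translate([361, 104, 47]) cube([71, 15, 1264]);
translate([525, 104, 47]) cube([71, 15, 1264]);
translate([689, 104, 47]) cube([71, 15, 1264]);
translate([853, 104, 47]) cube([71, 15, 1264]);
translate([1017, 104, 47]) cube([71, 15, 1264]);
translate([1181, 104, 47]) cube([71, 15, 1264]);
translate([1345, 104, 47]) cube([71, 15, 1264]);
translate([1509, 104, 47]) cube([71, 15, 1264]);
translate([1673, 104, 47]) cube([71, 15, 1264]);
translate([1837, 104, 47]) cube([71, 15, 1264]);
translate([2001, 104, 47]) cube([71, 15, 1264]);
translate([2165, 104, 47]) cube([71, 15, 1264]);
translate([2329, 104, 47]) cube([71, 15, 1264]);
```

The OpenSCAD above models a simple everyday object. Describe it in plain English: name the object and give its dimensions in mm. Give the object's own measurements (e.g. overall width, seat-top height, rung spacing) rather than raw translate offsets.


A fence section. Two 104×104 mm posts, 1319 mm tall, stand on the floor with a clear span of 2394 mm between their inner faces. Two horizontal rails of 104×83 mm section span the gap between the posts with their undersides at z = 262 mm and z = 982 mm, flush with the posts' −y face. 14 pickets, each 71 mm wide, 15 mm thick and 1264 mm tall, are fixed to the +y face of the rails with their bottoms at z = 47 mm, spaced across the span with a 93 mm gap after the −x post and between neighbouring pickets, with 98 mm left before the +x post.


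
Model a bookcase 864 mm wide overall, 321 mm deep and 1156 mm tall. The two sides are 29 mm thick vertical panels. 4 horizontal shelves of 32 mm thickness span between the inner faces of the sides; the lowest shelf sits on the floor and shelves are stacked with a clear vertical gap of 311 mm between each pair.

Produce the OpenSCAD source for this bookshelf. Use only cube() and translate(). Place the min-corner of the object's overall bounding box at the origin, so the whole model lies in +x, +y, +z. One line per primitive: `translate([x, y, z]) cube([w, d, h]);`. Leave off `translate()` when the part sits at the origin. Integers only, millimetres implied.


cube([29, 321, 1156]);
translate([835, 0, 0]) cube([29, 321, 1156]);
translate([29, 0, 0]) cube([806, 321, 32]);
translate([29, 0, 343]) cube([806, 321, 32]);
translate([29, 0, 686]) cube([806, 321, 32]);
translate([29, 0, 1029]) cube([806, 321, 32]);


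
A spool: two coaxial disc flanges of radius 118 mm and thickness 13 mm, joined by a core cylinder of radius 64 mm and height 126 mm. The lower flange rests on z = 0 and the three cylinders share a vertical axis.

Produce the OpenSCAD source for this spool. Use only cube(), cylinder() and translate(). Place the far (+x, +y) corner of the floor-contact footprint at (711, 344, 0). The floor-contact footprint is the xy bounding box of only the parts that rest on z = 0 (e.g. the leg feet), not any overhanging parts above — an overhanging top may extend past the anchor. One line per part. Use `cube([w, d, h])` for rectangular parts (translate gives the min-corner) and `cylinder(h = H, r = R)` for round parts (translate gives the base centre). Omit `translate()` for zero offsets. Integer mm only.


translate([593, 226, 0]) cylinder(h = 13, r = 118);
translate([593, 226, 13]) cylinder(h = 126, r = 64);
translate([593, 226, 139]) cylinder(h = 13, r = 118);


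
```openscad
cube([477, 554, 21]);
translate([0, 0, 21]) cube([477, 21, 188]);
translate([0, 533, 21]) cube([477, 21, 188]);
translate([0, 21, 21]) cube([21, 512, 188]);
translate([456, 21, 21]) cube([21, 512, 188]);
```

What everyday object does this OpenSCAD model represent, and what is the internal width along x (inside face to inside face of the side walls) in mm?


An open box. The internal width is 435 mm.

A 477×554 base slab with four walls standing on it — an open box. The base is 477 mm wide and the walls are 21 mm thick, so the internal width is 477 − 2 × 21 = 435 mm.


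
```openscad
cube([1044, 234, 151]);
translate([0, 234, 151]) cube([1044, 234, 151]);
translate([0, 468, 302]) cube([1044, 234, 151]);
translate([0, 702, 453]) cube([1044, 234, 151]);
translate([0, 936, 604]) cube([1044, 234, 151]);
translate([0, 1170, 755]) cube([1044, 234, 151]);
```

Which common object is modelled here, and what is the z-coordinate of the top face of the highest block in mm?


A staircase. The total rise is 906 mm.

6 identical blocks, each offset up and back from the previous — a staircase. Each step is 151 mm tall and there are 6 of them, so the total rise is 6 × 151 = 906 mm.


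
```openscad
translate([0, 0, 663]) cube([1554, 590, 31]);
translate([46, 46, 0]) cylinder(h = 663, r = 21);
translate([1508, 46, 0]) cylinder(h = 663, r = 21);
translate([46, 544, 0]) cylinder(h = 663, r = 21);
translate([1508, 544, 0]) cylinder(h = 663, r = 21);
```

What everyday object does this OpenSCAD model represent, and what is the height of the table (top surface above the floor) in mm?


A table. The table height is 694 mm.

A 1554×590×31 slab sits at z = 663 on four Ø42 mm round legs — a table. The top surface is at 663 + 31 = 694 mm.


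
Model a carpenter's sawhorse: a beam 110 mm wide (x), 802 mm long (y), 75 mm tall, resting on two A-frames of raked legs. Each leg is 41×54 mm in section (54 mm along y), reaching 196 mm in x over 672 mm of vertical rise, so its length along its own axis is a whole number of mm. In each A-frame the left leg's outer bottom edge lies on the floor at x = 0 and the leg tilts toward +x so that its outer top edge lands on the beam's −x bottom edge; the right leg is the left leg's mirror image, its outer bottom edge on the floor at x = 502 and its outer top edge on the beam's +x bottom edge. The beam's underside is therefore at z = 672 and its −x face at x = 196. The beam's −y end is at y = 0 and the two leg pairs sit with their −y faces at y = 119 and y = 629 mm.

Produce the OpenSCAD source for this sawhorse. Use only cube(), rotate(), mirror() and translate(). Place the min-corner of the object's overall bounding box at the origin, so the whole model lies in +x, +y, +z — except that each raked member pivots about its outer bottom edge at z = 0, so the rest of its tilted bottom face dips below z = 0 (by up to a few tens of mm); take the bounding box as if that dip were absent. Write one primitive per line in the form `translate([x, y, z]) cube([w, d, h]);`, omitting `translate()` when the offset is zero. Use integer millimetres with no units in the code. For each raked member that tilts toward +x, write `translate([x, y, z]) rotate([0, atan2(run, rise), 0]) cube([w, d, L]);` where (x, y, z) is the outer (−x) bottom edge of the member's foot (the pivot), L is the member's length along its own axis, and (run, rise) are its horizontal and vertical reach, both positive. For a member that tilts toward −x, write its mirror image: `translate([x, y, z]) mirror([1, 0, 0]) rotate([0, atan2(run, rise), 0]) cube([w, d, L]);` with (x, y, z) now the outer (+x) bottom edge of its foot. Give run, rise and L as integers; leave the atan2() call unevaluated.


translate([196, 0, 672]) cube([110, 802, 75]);
translate([0, 119, 0]) rotate([0, atan2(196, 672), 0]) cube([41, 54, 700]);
translate([502, 119, 0]) mirror([1, 0, 0]) rotate([0, atan2(196, 672), 0]) cube([41, 54, 700]);
translate([0, 629, 0]) rotate([0, atan2(196, 672), 0]) cube([41, 54, 700]);
translate([502, 629, 0]) mirror([1, 0, 0]) rotate([0, atan2(196, 672), 0]) cube([41, 54, 700]);
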